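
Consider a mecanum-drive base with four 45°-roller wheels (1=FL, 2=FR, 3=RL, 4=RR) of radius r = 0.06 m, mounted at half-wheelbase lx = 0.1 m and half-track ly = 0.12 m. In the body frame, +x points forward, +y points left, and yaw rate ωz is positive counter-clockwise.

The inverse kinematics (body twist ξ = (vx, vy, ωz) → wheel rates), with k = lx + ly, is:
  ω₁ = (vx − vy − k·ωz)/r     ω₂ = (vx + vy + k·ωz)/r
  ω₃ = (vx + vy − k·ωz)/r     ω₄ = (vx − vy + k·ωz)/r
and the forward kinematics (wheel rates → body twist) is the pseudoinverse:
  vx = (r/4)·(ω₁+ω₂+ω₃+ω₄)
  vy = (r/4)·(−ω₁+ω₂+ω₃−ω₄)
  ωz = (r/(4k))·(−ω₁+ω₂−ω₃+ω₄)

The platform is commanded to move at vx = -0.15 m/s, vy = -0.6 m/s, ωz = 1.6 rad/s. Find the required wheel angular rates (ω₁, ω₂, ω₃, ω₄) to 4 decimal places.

(1.6333, -6.6333, -18.3667, 13.3667)

k = lx + ly = 0.1 + 0.12 = 0.2200;  k·ωz = 0.2200·1.6 = 0.3520
ω₁ (FL) = (vx − vy − k·ωz)/r = 0.0980/0.06 = 1.6333
ω₂ (FR) = (vx + vy + k·ωz)/r = -0.3980/0.06 = -6.6333
ω₃ (RL) = (vx + vy − k·ωz)/r = -1.1020/0.06 = -18.3667
ω₄ (RR) = (vx − vy + k·ωz)/r = 0.8020/0.06 = 13.3667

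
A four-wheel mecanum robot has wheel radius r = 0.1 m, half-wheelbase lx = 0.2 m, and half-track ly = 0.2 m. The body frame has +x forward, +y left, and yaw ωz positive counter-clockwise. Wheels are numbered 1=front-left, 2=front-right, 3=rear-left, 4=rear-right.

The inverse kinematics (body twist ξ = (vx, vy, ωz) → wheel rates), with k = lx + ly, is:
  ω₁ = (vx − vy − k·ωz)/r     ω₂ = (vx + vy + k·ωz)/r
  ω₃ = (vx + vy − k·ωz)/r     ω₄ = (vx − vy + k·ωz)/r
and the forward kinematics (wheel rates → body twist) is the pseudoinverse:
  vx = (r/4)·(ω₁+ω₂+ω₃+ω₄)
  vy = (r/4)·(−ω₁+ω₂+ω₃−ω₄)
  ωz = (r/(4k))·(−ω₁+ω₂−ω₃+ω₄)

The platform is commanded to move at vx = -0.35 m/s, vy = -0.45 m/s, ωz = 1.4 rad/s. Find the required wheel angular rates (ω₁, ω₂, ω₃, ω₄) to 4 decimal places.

(-4.6000, -2.4000, -13.6000, 6.6000)

k = lx + ly = 0.2 + 0.2 = 0.4000;  k·ωz = 0.4000·1.4 = 0.5600
ω₁ (FL) = (vx − vy − k·ωz)/r = -0.4600/0.1 = -4.6000
ω₂ (FR) = (vx + vy + k·ωz)/r = -0.2400/0.1 = -2.4000
ω₃ (RL) = (vx + vy − k·ωz)/r = -1.3600/0.1 = -13.6000
ω₄ (RR) = (vx − vy + k·ωz)/r = 0.6600/0.1 = 6.6000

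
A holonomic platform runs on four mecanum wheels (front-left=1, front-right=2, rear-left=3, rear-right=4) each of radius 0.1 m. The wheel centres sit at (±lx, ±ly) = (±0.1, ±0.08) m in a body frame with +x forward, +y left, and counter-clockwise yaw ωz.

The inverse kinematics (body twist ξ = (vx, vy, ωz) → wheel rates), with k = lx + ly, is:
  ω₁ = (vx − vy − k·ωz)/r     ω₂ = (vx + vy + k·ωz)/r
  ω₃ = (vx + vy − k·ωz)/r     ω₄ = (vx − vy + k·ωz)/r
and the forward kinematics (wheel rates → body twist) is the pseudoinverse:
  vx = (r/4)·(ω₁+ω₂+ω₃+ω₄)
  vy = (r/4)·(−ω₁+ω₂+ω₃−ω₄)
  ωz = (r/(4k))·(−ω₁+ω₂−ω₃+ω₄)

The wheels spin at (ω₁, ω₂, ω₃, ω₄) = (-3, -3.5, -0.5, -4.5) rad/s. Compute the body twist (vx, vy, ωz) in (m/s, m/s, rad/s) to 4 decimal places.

k = lx + ly = 0.1 + 0.08 = 0.1800
ω₁+ω₂+ω₃+ω₄ = -11.5000  →  vx = (0.1/4)·-11.5000 = -0.2875
−ω₁+ω₂+ω₃−ω₄ = 3.5000  →  vy = (0.1/4)·3.5000 = 0.0875
−ω₁+ω₂−ω₃+ω₄ = -4.5000  →  ωz = (0.1/0.7200)·-4.5000 = -0.6250

(-0.2875, 0.0875, -0.6250)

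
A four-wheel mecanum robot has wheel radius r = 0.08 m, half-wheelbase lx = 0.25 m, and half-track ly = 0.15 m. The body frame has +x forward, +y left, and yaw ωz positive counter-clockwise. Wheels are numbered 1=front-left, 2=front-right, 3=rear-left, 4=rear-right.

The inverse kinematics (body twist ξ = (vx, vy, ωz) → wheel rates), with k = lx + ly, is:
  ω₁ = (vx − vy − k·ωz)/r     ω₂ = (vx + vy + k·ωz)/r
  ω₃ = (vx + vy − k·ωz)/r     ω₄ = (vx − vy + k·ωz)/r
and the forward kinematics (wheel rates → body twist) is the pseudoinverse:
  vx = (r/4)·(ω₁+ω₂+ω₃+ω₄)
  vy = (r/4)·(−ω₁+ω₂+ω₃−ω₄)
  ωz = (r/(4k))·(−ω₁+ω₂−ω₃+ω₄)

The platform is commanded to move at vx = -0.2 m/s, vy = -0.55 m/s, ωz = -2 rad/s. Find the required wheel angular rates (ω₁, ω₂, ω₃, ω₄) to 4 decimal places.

(14.3750, -19.3750, 0.6250, -5.6250)

k = lx + ly = 0.25 + 0.15 = 0.4000;  k·ωz = 0.4000·-2 = -0.8000
ω₁ (FL) = (vx − vy − k·ωz)/r = 1.1500/0.08 = 14.3750
ω₂ (FR) = (vx + vy + k·ωz)/r = -1.5500/0.08 = -19.3750
ω₃ (RL) = (vx + vy − k·ωz)/r = 0.0500/0.08 = 0.6250
ω₄ (RR) = (vx − vy + k·ωz)/r = -0.4500/0.08 = -5.6250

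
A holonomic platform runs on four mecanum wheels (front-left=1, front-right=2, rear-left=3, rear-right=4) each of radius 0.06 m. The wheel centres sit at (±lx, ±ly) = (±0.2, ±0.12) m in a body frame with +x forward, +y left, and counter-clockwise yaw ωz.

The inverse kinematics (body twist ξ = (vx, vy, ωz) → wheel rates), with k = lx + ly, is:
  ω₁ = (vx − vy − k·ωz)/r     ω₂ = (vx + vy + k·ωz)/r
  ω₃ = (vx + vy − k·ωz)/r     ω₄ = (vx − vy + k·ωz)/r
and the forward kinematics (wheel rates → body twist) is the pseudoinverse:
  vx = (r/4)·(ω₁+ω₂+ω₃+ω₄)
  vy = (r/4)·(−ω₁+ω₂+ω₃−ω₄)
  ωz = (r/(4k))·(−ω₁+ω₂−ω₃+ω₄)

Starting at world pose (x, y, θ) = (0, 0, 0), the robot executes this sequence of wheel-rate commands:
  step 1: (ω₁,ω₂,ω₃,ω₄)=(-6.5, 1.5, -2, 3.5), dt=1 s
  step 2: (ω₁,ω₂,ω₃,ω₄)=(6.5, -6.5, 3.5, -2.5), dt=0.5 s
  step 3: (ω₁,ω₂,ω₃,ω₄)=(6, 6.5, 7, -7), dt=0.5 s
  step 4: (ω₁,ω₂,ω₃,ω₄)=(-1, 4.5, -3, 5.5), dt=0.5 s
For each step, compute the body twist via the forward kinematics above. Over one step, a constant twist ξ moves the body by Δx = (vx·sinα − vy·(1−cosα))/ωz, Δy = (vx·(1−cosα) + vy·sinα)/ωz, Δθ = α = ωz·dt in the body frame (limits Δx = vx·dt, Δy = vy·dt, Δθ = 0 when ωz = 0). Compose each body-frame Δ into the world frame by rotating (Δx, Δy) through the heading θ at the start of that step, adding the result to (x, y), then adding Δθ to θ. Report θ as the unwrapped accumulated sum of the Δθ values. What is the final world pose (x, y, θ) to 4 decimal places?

step 1: ξ=(vx,vy,ωz)=(-0.0525, 0.0375, 0.6328), dt=1.0 → body Δ=(-0.0605, 0.0190, 0.6328) → world pose (-0.0605, 0.0190, 0.6328)
step 2: ξ=(vx,vy,ωz)=(0.0150, -0.1050, -0.8906), dt=0.5 → body Δ=(-0.0042, -0.0524, -0.4453) → world pose (-0.0330, -0.0258, 0.1875)
step 3: ξ=(vx,vy,ωz)=(0.1875, 0.2175, -0.6328), dt=0.5 → body Δ=(0.1093, 0.0922, -0.3164) → world pose (0.0572, 0.0852, -0.1289)
step 4: ξ=(vx,vy,ωz)=(0.0900, -0.0450, 0.6562), dt=0.5 → body Δ=(0.0479, -0.0148, 0.3281) → world pose (0.1027, 0.0644, 0.1992)

(0.1027, 0.0644, 0.1992)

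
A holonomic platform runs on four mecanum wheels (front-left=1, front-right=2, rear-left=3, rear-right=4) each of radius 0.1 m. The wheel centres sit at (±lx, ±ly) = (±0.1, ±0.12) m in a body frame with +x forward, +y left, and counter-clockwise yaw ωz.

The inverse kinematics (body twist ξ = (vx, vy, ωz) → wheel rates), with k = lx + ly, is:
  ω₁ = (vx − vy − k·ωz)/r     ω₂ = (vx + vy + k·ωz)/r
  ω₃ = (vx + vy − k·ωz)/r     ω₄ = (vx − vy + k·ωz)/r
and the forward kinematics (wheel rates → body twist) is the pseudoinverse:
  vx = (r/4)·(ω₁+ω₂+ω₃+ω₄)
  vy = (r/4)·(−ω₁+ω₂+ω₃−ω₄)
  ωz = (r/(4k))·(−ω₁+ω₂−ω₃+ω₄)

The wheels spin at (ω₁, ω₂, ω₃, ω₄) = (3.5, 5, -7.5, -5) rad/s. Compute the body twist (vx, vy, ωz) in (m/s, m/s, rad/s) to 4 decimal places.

(-0.1000, -0.0250, 0.4545)

k = lx + ly = 0.1 + 0.12 = 0.2200
ω₁+ω₂+ω₃+ω₄ = -4.0000  →  vx = (0.1/4)·-4.0000 = -0.1000
−ω₁+ω₂+ω₃−ω₄ = -1.0000  →  vy = (0.1/4)·-1.0000 = -0.0250
−ω₁+ω₂−ω₃+ω₄ = 4.0000  →  ωz = (0.1/0.8800)·4.0000 = 0.4545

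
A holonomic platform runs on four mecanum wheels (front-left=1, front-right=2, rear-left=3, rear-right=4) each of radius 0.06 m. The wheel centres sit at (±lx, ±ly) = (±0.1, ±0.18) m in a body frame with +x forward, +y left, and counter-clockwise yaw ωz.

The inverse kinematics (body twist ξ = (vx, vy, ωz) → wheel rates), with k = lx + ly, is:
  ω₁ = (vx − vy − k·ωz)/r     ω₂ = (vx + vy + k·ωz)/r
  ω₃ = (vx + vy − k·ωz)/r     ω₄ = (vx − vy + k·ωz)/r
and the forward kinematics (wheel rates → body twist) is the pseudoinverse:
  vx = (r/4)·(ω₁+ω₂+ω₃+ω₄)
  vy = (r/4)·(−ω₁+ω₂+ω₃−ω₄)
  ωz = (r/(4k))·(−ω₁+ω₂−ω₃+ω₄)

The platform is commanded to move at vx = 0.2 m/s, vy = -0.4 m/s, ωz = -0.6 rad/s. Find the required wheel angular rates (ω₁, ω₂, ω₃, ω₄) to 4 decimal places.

k = lx + ly = 0.1 + 0.18 = 0.2800;  k·ωz = 0.2800·-0.6 = -0.1680
ω₁ (FL) = (vx − vy − k·ωz)/r = 0.7680/0.06 = 12.8000
ω₂ (FR) = (vx + vy + k·ωz)/r = -0.3680/0.06 = -6.1333
ω₃ (RL) = (vx + vy − k·ωz)/r = -0.0320/0.06 = -0.5333
ω₄ (RR) = (vx − vy + k·ωz)/r = 0.4320/0.06 = 7.2000

(12.8000, -6.1333, -0.5333, 7.2000)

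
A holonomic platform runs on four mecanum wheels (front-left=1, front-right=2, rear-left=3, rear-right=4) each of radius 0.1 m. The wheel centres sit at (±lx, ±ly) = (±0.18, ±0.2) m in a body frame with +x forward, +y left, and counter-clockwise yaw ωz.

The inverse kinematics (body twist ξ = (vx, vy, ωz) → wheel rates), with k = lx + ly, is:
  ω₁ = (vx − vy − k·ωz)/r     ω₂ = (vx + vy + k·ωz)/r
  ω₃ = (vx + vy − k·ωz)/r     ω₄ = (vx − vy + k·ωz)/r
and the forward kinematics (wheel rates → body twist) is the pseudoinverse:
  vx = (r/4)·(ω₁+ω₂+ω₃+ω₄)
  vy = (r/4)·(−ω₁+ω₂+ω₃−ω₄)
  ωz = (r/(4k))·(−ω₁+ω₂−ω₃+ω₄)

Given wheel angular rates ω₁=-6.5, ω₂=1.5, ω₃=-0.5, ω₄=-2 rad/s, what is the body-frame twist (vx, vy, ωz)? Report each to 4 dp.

k = lx + ly = 0.18 + 0.2 = 0.3800
ω₁+ω₂+ω₃+ω₄ = -7.5000  →  vx = (0.1/4)·-7.5000 = -0.1875
−ω₁+ω₂+ω₃−ω₄ = 9.5000  →  vy = (0.1/4)·9.5000 = 0.2375
−ω₁+ω₂−ω₃+ω₄ = 6.5000  →  ωz = (0.1/1.5200)·6.5000 = 0.4276

(-0.1875, 0.2375, 0.4276)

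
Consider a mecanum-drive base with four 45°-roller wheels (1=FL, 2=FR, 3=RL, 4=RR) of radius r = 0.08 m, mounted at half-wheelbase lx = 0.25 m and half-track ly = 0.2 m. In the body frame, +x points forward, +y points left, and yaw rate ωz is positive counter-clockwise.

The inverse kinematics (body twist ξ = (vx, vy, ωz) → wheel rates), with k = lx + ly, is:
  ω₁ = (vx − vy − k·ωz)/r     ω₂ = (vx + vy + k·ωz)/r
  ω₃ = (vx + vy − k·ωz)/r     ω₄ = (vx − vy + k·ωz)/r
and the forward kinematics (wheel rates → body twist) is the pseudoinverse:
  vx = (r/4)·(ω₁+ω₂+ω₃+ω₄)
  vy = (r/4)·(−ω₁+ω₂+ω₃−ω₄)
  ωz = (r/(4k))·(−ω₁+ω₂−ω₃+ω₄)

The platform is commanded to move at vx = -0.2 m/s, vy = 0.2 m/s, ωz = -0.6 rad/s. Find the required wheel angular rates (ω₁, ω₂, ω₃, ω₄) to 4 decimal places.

(-1.6250, -3.3750, 3.3750, -8.3750)

k = lx + ly = 0.25 + 0.2 = 0.4500;  k·ωz = 0.4500·-0.6 = -0.2700
ω₁ (FL) = (vx − vy − k·ωz)/r = -0.1300/0.08 = -1.6250
ω₂ (FR) = (vx + vy + k·ωz)/r = -0.2700/0.08 = -3.3750
ω₃ (RL) = (vx + vy − k·ωz)/r = 0.2700/0.08 = 3.3750
ω₄ (RR) = (vx − vy + k·ωz)/r = -0.6700/0.08 = -8.3750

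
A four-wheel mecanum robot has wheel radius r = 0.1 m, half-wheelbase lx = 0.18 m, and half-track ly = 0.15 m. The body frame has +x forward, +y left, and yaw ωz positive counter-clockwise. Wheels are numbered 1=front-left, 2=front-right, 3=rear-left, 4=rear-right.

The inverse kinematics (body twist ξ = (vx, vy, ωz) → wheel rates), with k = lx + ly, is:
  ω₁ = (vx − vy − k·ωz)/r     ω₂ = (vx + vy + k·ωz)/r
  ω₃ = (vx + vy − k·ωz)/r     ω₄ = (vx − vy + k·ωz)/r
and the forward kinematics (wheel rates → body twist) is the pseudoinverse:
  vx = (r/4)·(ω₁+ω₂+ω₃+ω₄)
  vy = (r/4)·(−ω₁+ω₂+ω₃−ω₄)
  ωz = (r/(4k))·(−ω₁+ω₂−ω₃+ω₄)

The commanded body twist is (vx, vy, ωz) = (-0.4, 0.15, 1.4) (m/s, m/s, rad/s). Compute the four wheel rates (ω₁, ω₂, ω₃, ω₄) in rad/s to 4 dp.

k = lx + ly = 0.18 + 0.15 = 0.3300;  k·ωz = 0.3300·1.4 = 0.4620
ω₁ (FL) = (vx − vy − k·ωz)/r = -1.0120/0.1 = -10.1200
ω₂ (FR) = (vx + vy + k·ωz)/r = 0.2120/0.1 = 2.1200
ω₃ (RL) = (vx + vy − k·ωz)/r = -0.7120/0.1 = -7.1200
ω₄ (RR) = (vx − vy + k·ωz)/r = -0.0880/0.1 = -0.8800

(-10.1200, 2.1200, -7.1200, -0.8800)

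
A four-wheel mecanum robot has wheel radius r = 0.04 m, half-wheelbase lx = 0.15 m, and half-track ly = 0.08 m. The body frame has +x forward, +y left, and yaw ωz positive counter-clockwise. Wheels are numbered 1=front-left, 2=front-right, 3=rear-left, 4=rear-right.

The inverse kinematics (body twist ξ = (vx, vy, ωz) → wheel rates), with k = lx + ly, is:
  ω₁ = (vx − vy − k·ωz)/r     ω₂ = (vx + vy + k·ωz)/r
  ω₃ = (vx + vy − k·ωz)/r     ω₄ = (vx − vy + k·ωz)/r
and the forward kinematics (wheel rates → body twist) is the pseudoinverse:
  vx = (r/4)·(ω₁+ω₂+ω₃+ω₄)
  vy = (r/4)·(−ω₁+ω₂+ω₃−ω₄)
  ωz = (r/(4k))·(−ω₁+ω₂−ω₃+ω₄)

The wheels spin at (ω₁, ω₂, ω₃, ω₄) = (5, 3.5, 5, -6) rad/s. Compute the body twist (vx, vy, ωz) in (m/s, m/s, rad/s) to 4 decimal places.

(0.0750, 0.0950, -0.5435)

k = lx + ly = 0.15 + 0.08 = 0.2300
ω₁+ω₂+ω₃+ω₄ = 7.5000  →  vx = (0.04/4)·7.5000 = 0.0750
−ω₁+ω₂+ω₃−ω₄ = 9.5000  →  vy = (0.04/4)·9.5000 = 0.0950
−ω₁+ω₂−ω₃+ω₄ = -12.5000  →  ωz = (0.04/0.9200)·-12.5000 = -0.5435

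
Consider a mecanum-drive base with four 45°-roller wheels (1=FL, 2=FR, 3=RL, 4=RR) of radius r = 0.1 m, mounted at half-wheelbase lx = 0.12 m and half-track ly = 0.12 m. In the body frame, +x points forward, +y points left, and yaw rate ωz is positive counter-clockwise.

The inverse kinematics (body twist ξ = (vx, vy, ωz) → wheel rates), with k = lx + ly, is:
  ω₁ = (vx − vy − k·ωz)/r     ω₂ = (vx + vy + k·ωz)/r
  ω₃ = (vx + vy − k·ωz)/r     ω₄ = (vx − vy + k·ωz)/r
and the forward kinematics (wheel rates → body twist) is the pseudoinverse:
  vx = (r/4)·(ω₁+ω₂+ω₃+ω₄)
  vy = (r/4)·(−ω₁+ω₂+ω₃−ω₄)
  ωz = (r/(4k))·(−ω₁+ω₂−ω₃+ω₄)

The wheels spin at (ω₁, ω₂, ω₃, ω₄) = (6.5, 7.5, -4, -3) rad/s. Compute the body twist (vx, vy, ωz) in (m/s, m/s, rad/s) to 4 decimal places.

(0.1750, 0.0000, 0.2083)

k = lx + ly = 0.12 + 0.12 = 0.2400
ω₁+ω₂+ω₃+ω₄ = 7.0000  →  vx = (0.1/4)·7.0000 = 0.1750
−ω₁+ω₂+ω₃−ω₄ = 0.0000  →  vy = (0.1/4)·0.0000 = 0.0000
−ω₁+ω₂−ω₃+ω₄ = 2.0000  →  ωz = (0.1/0.9600)·2.0000 = 0.2083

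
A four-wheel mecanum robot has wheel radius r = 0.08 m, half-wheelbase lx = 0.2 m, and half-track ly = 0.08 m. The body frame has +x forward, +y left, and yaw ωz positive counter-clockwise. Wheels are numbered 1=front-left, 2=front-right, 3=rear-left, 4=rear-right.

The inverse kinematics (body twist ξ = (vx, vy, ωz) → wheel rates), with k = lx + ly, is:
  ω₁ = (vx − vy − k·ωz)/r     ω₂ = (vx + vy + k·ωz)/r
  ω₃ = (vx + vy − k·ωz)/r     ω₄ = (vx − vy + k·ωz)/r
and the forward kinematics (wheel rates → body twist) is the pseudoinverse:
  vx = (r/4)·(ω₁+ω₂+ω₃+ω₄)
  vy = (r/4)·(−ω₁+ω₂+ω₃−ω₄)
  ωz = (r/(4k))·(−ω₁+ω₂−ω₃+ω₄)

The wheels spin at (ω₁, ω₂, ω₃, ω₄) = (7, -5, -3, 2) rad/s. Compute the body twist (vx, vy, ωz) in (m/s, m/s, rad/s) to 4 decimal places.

k = lx + ly = 0.2 + 0.08 = 0.2800
ω₁+ω₂+ω₃+ω₄ = 1.0000  →  vx = (0.08/4)·1.0000 = 0.0200
−ω₁+ω₂+ω₃−ω₄ = -17.0000  →  vy = (0.08/4)·-17.0000 = -0.3400
−ω₁+ω₂−ω₃+ω₄ = -7.0000  →  ωz = (0.08/1.1200)·-7.0000 = -0.5000

(0.0200, -0.3400, -0.5000)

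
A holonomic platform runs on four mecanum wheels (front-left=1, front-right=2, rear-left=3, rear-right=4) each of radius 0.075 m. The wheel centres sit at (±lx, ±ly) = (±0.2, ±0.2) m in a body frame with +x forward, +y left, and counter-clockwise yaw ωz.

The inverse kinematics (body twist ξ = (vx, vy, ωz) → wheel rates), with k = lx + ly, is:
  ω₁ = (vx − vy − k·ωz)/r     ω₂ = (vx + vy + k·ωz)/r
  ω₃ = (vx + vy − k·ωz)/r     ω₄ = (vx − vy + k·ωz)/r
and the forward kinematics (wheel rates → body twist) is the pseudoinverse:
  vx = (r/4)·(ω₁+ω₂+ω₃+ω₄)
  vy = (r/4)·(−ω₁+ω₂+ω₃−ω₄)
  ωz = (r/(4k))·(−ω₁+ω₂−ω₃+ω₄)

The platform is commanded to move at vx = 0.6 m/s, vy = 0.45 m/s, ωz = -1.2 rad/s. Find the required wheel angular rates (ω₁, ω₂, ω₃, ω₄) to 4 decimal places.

k = lx + ly = 0.2 + 0.2 = 0.4000;  k·ωz = 0.4000·-1.2 = -0.4800
ω₁ (FL) = (vx − vy − k·ωz)/r = 0.6300/0.075 = 8.4000
ω₂ (FR) = (vx + vy + k·ωz)/r = 0.5700/0.075 = 7.6000
ω₃ (RL) = (vx + vy − k·ωz)/r = 1.5300/0.075 = 20.4000
ω₄ (RR) = (vx − vy + k·ωz)/r = -0.3300/0.075 = -4.4000

(8.4000, 7.6000, 20.4000, -4.4000)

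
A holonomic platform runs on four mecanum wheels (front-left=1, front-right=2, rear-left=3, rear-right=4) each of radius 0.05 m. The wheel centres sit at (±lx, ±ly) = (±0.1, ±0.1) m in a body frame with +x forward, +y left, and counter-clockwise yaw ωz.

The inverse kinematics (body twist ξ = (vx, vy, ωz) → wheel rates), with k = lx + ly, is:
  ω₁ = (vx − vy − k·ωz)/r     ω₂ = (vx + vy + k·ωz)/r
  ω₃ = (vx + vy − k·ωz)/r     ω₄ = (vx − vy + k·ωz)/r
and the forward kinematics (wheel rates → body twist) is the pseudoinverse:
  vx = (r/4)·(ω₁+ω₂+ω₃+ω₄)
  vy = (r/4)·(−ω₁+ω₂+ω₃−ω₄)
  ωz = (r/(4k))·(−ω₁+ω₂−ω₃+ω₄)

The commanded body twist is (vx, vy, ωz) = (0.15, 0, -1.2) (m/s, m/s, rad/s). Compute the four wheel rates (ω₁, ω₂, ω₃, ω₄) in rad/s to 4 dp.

k = lx + ly = 0.1 + 0.1 = 0.2000;  k·ωz = 0.2000·-1.2 = -0.2400
ω₁ (FL) = (vx − vy − k·ωz)/r = 0.3900/0.05 = 7.8000
ω₂ (FR) = (vx + vy + k·ωz)/r = -0.0900/0.05 = -1.8000
ω₃ (RL) = (vx + vy − k·ωz)/r = 0.3900/0.05 = 7.8000
ω₄ (RR) = (vx − vy + k·ωz)/r = -0.0900/0.05 = -1.8000

(7.8000, -1.8000, 7.8000, -1.8000)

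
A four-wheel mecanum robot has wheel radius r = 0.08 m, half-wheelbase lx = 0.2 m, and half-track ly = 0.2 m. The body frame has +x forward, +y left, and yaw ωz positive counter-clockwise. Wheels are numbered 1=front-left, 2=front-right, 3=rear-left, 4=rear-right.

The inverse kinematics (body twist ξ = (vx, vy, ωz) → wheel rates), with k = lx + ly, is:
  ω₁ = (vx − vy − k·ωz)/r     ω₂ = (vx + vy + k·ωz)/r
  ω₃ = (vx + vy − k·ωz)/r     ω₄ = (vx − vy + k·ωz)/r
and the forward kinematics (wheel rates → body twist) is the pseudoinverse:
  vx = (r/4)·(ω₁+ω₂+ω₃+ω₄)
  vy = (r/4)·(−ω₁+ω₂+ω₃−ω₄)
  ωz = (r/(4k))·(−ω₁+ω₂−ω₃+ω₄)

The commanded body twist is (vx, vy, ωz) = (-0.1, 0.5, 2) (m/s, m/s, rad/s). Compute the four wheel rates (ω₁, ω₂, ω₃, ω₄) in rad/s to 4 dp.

k = lx + ly = 0.2 + 0.2 = 0.4000;  k·ωz = 0.4000·2 = 0.8000
ω₁ (FL) = (vx − vy − k·ωz)/r = -1.4000/0.08 = -17.5000
ω₂ (FR) = (vx + vy + k·ωz)/r = 1.2000/0.08 = 15.0000
ω₃ (RL) = (vx + vy − k·ωz)/r = -0.4000/0.08 = -5.0000
ω₄ (RR) = (vx − vy + k·ωz)/r = 0.2000/0.08 = 2.5000

(-17.5000, 15.0000, -5.0000, 2.5000)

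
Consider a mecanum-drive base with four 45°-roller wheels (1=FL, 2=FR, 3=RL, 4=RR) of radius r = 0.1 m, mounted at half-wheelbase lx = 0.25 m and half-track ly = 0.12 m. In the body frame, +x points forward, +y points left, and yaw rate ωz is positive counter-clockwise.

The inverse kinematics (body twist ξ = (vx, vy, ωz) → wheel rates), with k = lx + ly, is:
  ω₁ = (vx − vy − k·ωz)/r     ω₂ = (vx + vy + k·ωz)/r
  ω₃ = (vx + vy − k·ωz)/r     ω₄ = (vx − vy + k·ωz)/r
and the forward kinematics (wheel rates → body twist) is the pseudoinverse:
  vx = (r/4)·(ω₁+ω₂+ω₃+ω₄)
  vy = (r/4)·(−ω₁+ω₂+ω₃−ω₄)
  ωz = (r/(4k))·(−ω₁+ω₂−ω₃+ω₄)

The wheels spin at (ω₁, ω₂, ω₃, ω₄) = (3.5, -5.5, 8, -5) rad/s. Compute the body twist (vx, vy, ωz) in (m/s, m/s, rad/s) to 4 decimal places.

k = lx + ly = 0.25 + 0.12 = 0.3700
ω₁+ω₂+ω₃+ω₄ = 1.0000  →  vx = (0.1/4)·1.0000 = 0.0250
−ω₁+ω₂+ω₃−ω₄ = 4.0000  →  vy = (0.1/4)·4.0000 = 0.1000
−ω₁+ω₂−ω₃+ω₄ = -22.0000  →  ωz = (0.1/1.4800)·-22.0000 = -1.4865

(0.0250, 0.1000, -1.4865)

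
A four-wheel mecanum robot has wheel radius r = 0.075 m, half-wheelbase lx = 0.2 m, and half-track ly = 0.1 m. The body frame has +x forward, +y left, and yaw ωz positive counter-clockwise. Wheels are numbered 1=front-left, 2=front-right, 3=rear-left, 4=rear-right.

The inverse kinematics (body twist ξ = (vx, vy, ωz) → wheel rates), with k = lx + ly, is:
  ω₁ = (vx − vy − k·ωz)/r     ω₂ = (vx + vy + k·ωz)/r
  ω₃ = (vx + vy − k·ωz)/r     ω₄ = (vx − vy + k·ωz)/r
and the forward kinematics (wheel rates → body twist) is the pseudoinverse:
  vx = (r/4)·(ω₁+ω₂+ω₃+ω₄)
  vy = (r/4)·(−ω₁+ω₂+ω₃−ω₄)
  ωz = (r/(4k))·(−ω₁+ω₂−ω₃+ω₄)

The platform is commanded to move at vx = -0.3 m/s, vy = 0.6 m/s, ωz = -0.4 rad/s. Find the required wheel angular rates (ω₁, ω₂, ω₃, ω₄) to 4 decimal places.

k = lx + ly = 0.2 + 0.1 = 0.3000;  k·ωz = 0.3000·-0.4 = -0.1200
ω₁ (FL) = (vx − vy − k·ωz)/r = -0.7800/0.075 = -10.4000
ω₂ (FR) = (vx + vy + k·ωz)/r = 0.1800/0.075 = 2.4000
ω₃ (RL) = (vx + vy − k·ωz)/r = 0.4200/0.075 = 5.6000
ω₄ (RR) = (vx − vy + k·ωz)/r = -1.0200/0.075 = -13.6000

(-10.4000, 2.4000, 5.6000, -13.6000)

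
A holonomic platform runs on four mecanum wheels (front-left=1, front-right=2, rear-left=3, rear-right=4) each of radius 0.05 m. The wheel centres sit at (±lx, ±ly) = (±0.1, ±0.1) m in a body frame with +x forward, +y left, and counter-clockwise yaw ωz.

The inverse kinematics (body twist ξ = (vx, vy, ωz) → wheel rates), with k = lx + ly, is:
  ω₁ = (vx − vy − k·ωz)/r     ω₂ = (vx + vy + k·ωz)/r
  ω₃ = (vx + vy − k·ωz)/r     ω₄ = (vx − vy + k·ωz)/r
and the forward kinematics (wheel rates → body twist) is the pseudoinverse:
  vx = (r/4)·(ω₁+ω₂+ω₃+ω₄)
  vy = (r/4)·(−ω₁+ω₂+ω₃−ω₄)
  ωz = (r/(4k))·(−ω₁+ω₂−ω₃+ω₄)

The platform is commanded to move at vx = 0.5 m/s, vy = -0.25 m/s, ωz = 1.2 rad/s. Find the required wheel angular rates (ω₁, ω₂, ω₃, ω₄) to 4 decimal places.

(10.2000, 9.8000, 0.2000, 19.8000)

k = lx + ly = 0.1 + 0.1 = 0.2000;  k·ωz = 0.2000·1.2 = 0.2400
ω₁ (FL) = (vx − vy − k·ωz)/r = 0.5100/0.05 = 10.2000
ω₂ (FR) = (vx + vy + k·ωz)/r = 0.4900/0.05 = 9.8000
ω₃ (RL) = (vx + vy − k·ωz)/r = 0.0100/0.05 = 0.2000
ω₄ (RR) = (vx − vy + k·ωz)/r = 0.9900/0.05 = 19.8000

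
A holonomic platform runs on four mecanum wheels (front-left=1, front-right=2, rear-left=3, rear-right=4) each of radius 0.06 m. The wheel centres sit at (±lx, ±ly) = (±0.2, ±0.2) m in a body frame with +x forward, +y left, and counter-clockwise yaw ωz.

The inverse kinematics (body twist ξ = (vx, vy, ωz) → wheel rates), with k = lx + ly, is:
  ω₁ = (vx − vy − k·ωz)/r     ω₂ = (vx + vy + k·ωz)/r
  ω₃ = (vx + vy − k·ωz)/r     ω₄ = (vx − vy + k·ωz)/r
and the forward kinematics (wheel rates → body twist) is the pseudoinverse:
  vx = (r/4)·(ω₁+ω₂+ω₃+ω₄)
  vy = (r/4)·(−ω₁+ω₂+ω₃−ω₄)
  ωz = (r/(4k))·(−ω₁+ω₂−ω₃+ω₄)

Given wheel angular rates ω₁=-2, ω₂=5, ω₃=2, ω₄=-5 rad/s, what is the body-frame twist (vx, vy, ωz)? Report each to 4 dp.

k = lx + ly = 0.2 + 0.2 = 0.4000
ω₁+ω₂+ω₃+ω₄ = 0.0000  →  vx = (0.06/4)·0.0000 = 0.0000
−ω₁+ω₂+ω₃−ω₄ = 14.0000  →  vy = (0.06/4)·14.0000 = 0.2100
−ω₁+ω₂−ω₃+ω₄ = 0.0000  →  ωz = (0.06/1.6000)·0.0000 = 0.0000

(0.0000, 0.2100, 0.0000)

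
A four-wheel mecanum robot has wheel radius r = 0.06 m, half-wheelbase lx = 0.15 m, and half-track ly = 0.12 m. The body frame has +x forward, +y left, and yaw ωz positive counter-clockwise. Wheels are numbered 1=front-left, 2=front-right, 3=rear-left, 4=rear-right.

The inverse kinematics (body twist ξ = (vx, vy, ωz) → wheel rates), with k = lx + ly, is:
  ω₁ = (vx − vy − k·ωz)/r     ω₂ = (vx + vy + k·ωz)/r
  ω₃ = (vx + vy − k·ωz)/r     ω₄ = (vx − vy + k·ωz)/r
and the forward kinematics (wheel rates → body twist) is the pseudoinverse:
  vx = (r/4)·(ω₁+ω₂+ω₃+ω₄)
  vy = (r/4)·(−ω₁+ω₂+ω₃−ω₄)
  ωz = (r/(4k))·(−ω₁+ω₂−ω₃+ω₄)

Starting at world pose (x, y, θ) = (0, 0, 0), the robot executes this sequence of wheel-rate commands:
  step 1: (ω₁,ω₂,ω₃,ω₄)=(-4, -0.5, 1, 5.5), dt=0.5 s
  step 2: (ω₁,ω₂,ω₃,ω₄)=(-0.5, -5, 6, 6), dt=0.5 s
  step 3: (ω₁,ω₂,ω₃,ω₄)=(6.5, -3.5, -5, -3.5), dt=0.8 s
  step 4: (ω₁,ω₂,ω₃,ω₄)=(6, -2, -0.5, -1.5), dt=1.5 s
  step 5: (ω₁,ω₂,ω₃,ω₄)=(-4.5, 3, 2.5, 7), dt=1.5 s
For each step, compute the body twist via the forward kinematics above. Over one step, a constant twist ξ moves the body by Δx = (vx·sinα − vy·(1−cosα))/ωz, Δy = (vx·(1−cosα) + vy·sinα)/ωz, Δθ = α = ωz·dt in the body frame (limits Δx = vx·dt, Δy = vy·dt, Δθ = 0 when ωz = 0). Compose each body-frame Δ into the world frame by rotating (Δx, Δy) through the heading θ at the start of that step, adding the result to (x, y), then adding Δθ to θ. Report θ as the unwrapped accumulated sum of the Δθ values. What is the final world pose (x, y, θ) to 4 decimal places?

(0.1140, -0.3422, -0.0306)

step 1: ξ=(vx,vy,ωz)=(0.0300, -0.0150, 0.4444), dt=0.5 → body Δ=(0.0157, -0.0058, 0.2222) → world pose (0.0157, -0.0058, 0.2222)
step 2: ξ=(vx,vy,ωz)=(0.0975, -0.0675, -0.2500), dt=0.5 → body Δ=(0.0465, -0.0367, -0.1250) → world pose (0.0692, -0.0313, 0.0972)
step 3: ξ=(vx,vy,ωz)=(-0.0825, -0.1725, -0.4722), dt=0.8 → body Δ=(-0.0902, -0.1224, -0.3778) → world pose (-0.0087, -0.1619, -0.2806)
step 4: ξ=(vx,vy,ωz)=(0.0300, -0.1050, -0.5000), dt=1.5 → body Δ=(-0.0154, -0.1592, -0.7500) → world pose (-0.0677, -0.3107, -1.0306)
step 5: ξ=(vx,vy,ωz)=(0.1200, 0.0450, 0.6667), dt=1.5 → body Δ=(0.1204, 0.1395, 1.0000) → world pose (0.1140, -0.3422, -0.0306)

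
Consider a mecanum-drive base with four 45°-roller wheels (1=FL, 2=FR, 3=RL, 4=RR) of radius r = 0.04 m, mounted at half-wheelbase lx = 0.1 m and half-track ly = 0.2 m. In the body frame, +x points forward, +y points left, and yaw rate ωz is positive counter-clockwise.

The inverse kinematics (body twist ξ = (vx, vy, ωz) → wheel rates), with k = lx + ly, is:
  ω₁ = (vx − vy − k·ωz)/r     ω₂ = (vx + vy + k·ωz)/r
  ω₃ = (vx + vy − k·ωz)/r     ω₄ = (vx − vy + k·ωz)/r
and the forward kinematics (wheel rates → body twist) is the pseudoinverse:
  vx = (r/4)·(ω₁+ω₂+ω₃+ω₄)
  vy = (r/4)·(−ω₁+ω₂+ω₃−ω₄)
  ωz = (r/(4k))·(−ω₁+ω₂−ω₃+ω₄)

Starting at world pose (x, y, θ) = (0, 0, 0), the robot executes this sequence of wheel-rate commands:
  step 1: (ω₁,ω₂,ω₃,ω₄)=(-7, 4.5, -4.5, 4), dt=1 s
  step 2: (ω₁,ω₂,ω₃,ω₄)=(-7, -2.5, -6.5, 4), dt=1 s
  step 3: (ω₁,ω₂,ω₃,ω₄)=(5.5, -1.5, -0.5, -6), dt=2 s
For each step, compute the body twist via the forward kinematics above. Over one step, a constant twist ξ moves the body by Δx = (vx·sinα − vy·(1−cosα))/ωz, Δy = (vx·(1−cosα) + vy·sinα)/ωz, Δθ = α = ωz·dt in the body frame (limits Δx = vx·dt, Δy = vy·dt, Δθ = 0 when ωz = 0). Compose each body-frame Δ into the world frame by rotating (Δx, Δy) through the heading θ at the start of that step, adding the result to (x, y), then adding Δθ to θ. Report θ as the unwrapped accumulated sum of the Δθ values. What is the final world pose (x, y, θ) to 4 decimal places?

(-0.0783, -0.1666, 0.3333)

step 1: ξ=(vx,vy,ωz)=(-0.0300, 0.0300, 0.6667), dt=1.0 → body Δ=(-0.0375, 0.0182, 0.6667) → world pose (-0.0375, 0.0182, 0.6667)
step 2: ξ=(vx,vy,ωz)=(-0.1200, -0.0600, 0.5000), dt=1.0 → body Δ=(-0.1004, -0.0869, 0.5000) → world pose (-0.0626, -0.1122, 1.1667)
step 3: ξ=(vx,vy,ωz)=(-0.0250, -0.0150, -0.4167), dt=2.0 → body Δ=(-0.0562, -0.0070, -0.8333) → world pose (-0.0783, -0.1666, 0.3333)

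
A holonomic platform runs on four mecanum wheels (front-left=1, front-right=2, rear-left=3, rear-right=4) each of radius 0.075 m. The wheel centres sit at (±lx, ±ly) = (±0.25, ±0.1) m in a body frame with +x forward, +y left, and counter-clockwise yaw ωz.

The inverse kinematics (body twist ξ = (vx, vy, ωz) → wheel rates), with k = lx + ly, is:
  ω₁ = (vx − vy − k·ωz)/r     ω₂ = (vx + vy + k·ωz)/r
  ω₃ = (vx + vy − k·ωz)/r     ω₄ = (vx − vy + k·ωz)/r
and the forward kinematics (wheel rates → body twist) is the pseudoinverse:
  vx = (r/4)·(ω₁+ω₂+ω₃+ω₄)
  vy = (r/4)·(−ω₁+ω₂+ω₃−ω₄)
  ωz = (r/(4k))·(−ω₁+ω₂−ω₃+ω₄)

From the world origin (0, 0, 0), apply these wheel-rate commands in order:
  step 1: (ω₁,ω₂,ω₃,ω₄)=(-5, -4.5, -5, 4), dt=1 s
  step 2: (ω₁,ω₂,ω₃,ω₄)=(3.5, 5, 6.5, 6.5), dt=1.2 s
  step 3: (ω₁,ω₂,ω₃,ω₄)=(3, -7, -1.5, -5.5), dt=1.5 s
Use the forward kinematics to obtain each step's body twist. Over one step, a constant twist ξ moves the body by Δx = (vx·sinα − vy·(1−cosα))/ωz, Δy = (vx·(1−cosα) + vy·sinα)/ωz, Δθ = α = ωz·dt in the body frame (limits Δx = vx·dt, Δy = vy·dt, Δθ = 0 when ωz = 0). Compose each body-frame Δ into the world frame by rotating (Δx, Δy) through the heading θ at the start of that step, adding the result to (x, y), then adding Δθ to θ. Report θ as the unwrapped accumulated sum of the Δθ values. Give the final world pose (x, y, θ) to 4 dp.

step 1: ξ=(vx,vy,ωz)=(-0.1969, -0.1594, 0.5089), dt=1.0 → body Δ=(-0.1488, -0.2016, 0.5089) → world pose (-0.1488, -0.2016, 0.5089)
step 2: ξ=(vx,vy,ωz)=(0.4031, 0.0281, 0.0804), dt=1.2 → body Δ=(0.4814, 0.0570, 0.0964) → world pose (0.2438, 0.0827, 0.6054)
step 3: ξ=(vx,vy,ωz)=(-0.2062, -0.1125, -0.7500), dt=1.5 → body Δ=(-0.3334, 0.0211, -1.1250) → world pose (-0.0424, -0.0897, -0.5196)

(-0.0424, -0.0897, -0.5196)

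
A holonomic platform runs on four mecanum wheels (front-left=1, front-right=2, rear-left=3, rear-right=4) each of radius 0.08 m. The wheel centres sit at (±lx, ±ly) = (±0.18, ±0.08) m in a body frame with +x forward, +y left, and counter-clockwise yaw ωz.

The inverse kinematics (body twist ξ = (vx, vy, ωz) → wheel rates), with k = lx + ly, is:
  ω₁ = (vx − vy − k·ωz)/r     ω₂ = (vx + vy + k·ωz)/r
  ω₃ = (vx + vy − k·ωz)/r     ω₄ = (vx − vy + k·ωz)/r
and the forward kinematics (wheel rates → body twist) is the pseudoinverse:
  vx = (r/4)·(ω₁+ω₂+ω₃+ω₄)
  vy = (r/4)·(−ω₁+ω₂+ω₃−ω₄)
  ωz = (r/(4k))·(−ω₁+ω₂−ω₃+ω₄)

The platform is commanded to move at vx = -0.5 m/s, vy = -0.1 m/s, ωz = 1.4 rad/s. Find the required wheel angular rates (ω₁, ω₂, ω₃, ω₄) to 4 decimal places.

k = lx + ly = 0.18 + 0.08 = 0.2600;  k·ωz = 0.2600·1.4 = 0.3640
ω₁ (FL) = (vx − vy − k·ωz)/r = -0.7640/0.08 = -9.5500
ω₂ (FR) = (vx + vy + k·ωz)/r = -0.2360/0.08 = -2.9500
ω₃ (RL) = (vx + vy − k·ωz)/r = -0.9640/0.08 = -12.0500
ω₄ (RR) = (vx − vy + k·ωz)/r = -0.0360/0.08 = -0.4500

(-9.5500, -2.9500, -12.0500, -0.4500)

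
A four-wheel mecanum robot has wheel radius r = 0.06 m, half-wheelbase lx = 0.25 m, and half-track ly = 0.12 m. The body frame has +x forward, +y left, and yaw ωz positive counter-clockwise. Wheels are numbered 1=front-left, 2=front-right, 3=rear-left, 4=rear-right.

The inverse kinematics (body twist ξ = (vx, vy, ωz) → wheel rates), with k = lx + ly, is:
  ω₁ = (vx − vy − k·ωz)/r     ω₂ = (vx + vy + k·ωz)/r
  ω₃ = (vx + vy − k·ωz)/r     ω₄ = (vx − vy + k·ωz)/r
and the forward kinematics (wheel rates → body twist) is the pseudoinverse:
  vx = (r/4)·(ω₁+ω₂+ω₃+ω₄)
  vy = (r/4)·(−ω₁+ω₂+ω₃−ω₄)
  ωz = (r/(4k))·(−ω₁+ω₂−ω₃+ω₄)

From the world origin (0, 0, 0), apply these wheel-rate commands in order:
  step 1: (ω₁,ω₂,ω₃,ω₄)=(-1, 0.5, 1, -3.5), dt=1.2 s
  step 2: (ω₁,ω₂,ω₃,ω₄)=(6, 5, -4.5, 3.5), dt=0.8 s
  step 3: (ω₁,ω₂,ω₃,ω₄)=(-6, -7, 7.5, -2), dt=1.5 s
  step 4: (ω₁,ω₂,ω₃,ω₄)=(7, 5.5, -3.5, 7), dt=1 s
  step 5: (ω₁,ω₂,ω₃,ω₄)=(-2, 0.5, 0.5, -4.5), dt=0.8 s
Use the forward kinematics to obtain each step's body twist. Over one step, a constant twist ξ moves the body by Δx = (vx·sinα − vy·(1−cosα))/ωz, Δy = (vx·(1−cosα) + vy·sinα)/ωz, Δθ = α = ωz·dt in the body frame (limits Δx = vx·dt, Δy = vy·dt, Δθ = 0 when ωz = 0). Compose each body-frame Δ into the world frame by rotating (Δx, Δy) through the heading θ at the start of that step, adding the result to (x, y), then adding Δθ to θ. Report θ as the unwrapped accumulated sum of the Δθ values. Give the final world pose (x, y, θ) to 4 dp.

(0.0665, 0.0706, -0.2736)

step 1: ξ=(vx,vy,ωz)=(-0.0450, 0.0900, -0.1216), dt=1.2 → body Δ=(-0.0459, 0.1116, -0.1459) → world pose (-0.0459, 0.1116, -0.1459)
step 2: ξ=(vx,vy,ωz)=(0.1500, -0.1350, 0.2838), dt=0.8 → body Δ=(0.1312, -0.0935, 0.2270) → world pose (0.0702, 0.0000, 0.0811)
step 3: ξ=(vx,vy,ωz)=(-0.1125, 0.1275, -0.4257), dt=1.5 → body Δ=(-0.0985, 0.2306, -0.6385) → world pose (-0.0466, 0.2218, -0.5574)
step 4: ξ=(vx,vy,ωz)=(0.2400, -0.1800, 0.3649), dt=1.0 → body Δ=(0.2672, -0.1327, 0.3649) → world pose (0.1099, -0.0322, -0.1926)
step 5: ξ=(vx,vy,ωz)=(-0.0825, 0.1125, -0.1014), dt=0.8 → body Δ=(-0.0623, 0.0926, -0.0811) → world pose (0.0665, 0.0706, -0.2736)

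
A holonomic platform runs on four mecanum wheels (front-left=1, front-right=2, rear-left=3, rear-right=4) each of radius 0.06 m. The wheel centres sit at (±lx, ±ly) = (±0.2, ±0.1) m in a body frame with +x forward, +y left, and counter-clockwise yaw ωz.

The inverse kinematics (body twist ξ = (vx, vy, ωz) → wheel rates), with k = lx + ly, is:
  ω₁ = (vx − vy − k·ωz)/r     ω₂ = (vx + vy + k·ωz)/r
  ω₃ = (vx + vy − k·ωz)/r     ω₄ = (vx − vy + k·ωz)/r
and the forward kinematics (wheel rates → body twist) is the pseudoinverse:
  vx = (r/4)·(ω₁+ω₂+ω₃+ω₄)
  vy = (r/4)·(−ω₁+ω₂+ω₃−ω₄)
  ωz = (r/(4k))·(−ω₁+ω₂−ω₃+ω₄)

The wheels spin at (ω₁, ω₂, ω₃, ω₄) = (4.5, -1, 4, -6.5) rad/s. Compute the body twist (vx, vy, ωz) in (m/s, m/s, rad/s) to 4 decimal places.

(0.0150, 0.0750, -0.8000)

k = lx + ly = 0.2 + 0.1 = 0.3000
ω₁+ω₂+ω₃+ω₄ = 1.0000  →  vx = (0.06/4)·1.0000 = 0.0150
−ω₁+ω₂+ω₃−ω₄ = 5.0000  →  vy = (0.06/4)·5.0000 = 0.0750
−ω₁+ω₂−ω₃+ω₄ = -16.0000  →  ωz = (0.06/1.2000)·-16.0000 = -0.8000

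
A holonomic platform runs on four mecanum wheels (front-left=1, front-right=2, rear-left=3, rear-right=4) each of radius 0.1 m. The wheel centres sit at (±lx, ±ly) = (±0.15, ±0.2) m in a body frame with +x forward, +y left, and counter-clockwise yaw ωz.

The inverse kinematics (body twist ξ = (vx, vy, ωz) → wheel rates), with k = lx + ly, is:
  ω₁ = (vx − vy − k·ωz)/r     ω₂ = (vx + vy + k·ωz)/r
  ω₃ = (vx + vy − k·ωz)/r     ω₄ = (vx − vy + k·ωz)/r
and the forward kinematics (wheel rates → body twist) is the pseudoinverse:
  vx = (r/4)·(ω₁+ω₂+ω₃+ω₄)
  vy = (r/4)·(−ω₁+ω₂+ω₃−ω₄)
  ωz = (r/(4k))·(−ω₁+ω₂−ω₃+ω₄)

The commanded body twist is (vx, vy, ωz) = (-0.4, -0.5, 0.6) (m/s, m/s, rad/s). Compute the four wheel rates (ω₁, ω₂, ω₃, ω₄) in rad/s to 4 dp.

k = lx + ly = 0.15 + 0.2 = 0.3500;  k·ωz = 0.3500·0.6 = 0.2100
ω₁ (FL) = (vx − vy − k·ωz)/r = -0.1100/0.1 = -1.1000
ω₂ (FR) = (vx + vy + k·ωz)/r = -0.6900/0.1 = -6.9000
ω₃ (RL) = (vx + vy − k·ωz)/r = -1.1100/0.1 = -11.1000
ω₄ (RR) = (vx − vy + k·ωz)/r = 0.3100/0.1 = 3.1000

(-1.1000, -6.9000, -11.1000, 3.1000)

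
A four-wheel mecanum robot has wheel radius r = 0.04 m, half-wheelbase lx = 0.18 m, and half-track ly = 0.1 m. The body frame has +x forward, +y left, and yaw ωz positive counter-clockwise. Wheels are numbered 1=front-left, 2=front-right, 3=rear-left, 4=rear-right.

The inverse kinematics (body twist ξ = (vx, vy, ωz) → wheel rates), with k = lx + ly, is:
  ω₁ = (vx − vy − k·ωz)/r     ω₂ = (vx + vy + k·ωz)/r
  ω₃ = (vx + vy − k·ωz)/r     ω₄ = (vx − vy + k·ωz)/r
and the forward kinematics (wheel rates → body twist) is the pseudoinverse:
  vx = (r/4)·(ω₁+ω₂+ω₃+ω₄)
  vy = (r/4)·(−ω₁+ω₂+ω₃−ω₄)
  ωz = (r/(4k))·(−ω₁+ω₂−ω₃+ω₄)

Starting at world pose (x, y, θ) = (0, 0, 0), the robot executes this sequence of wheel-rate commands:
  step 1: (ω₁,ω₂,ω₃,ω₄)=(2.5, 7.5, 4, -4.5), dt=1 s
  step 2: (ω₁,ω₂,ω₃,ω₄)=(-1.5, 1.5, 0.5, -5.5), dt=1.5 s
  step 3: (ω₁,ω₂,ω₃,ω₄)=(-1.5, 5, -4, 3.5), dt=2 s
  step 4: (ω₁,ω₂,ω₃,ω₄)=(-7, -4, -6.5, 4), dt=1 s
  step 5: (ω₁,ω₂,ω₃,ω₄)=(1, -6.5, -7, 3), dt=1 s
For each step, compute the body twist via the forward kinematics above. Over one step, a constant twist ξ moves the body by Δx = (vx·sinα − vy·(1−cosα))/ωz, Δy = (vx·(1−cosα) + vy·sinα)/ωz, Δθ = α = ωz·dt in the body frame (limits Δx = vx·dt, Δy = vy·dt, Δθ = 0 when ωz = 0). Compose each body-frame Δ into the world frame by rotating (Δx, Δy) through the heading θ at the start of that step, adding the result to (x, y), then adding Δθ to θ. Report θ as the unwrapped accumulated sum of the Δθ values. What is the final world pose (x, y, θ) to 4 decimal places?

(0.2359, -0.0290, 1.2857)

step 1: ξ=(vx,vy,ωz)=(0.0950, 0.1350, -0.1250), dt=1.0 → body Δ=(0.1032, 0.1287, -0.1250) → world pose (0.1032, 0.1287, -0.1250)
step 2: ξ=(vx,vy,ωz)=(-0.0500, 0.0900, -0.1071), dt=1.5 → body Δ=(-0.0639, 0.1404, -0.1607) → world pose (0.0573, 0.2760, -0.2857)
step 3: ξ=(vx,vy,ωz)=(0.0300, -0.0100, 0.5000), dt=2.0 → body Δ=(0.0597, 0.0108, 1.0000) → world pose (0.1176, 0.2695, 0.7143)
step 4: ξ=(vx,vy,ωz)=(-0.1350, -0.0750, 0.4821), dt=1.0 → body Δ=(-0.1121, -0.1040, 0.4821) → world pose (0.1011, 0.1175, 1.1964)
step 5: ξ=(vx,vy,ωz)=(-0.0950, -0.1750, 0.0893), dt=1.0 → body Δ=(-0.0871, -0.1790, 0.0893) → world pose (0.2359, -0.0290, 1.2857)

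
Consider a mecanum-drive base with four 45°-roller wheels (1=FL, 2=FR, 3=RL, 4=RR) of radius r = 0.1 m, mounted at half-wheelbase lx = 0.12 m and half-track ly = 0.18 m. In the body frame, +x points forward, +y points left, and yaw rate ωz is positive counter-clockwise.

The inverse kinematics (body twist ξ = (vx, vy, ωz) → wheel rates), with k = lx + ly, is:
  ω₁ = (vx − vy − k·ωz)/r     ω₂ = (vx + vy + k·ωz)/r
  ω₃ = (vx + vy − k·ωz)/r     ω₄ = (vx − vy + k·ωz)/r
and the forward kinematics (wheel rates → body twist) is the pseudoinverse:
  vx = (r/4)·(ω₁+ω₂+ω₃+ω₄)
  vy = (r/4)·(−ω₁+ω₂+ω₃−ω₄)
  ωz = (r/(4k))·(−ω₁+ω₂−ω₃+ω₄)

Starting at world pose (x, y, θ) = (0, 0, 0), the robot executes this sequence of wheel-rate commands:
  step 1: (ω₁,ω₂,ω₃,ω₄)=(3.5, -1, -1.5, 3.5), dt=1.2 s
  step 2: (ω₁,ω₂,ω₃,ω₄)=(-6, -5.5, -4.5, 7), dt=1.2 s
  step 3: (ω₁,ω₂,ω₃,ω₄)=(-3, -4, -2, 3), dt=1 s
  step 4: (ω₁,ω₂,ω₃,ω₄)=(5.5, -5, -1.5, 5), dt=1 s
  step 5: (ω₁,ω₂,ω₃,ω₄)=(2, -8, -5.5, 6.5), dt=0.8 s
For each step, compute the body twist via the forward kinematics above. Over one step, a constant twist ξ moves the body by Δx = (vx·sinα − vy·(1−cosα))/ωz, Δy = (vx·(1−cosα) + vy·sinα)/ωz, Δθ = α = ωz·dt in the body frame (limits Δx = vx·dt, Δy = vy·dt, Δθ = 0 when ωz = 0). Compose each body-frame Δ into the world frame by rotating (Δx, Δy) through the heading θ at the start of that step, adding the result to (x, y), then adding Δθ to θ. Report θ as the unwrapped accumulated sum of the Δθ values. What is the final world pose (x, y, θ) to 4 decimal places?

step 1: ξ=(vx,vy,ωz)=(0.1125, -0.2375, 0.0417), dt=1.2 → body Δ=(0.1421, -0.2815, 0.0500) → world pose (0.1421, -0.2815, 0.0500)
step 2: ξ=(vx,vy,ωz)=(-0.2250, -0.2750, 1.0000), dt=1.2 → body Δ=(-0.0344, -0.3998, 1.2000) → world pose (0.1277, -0.6825, 1.2500)
step 3: ξ=(vx,vy,ωz)=(-0.1500, -0.1500, 0.3333), dt=1.0 → body Δ=(-0.1225, -0.1720, 0.3333) → world pose (0.2523, -0.8530, 1.5833)
step 4: ξ=(vx,vy,ωz)=(0.1000, -0.4250, -0.3333), dt=1.0 → body Δ=(0.0280, -0.4337, -0.3333) → world pose (0.6857, -0.8195, 1.2500)
step 5: ξ=(vx,vy,ωz)=(-0.1250, -0.5500, 0.1667), dt=0.8 → body Δ=(-0.0704, -0.4454, 0.1333) → world pose (1.0861, -1.0268, 1.3833)

(1.0861, -1.0268, 1.3833)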